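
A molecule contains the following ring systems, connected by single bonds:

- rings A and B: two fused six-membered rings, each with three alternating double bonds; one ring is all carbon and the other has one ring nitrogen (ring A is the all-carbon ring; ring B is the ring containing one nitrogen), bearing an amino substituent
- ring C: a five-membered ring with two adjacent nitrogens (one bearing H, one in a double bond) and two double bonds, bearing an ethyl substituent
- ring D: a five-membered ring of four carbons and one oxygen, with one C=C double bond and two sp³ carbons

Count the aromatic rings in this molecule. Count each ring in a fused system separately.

3

Rings A and B form a fused bicyclic system (with one nitrogen) with 10 sp² atoms and 10 π electrons from ring double bonds. 10 = 4(2)+2, so the system is aromatic and both rings count as aromatic (quinoline).
Ring C is planar and fully conjugated; 2 ring double bonds (4 π electrons) plus a heteroatom lone pair (2) give 6 π electrons. 6 = 4(1)+2, so ring C is aromatic (pyrazole).
Ring D has two sp³ carbons, so it is not fully conjugated — not aromatic (2,3-dihydrofuran).
Aromatic: A, B, C. Total: 3.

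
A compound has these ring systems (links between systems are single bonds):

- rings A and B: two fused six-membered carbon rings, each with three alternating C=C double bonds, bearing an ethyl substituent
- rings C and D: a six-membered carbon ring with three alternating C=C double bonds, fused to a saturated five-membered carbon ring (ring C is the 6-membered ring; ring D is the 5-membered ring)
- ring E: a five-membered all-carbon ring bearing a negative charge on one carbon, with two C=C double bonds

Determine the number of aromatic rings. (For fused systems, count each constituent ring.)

4

Rings A and B form a fused bicyclic system with 10 sp² atoms and 10 π electrons from ring double bonds. 10 = 4(2)+2, so the system is aromatic and both rings count as aromatic (naphthalene).
Ring C has a continuous p-orbital overlap around the ring; 3 ring double bonds give 6 π electrons. That satisfies 4n+2 with n=1, so ring C is aromatic (benzene ring).
Ring D has three sp³ carbons, so it is not fully conjugated — not aromatic (cyclopentane ring).
Ring E has a continuous p-orbital overlap around the ring; 2 ring double bonds (4 π electrons) plus the carbanion lone pair (2) give 6 π electrons. 6 = 4(1)+2, so ring E is aromatic (cyclopentadienyl anion).
Aromatic: A, B, C, E. Total: 4.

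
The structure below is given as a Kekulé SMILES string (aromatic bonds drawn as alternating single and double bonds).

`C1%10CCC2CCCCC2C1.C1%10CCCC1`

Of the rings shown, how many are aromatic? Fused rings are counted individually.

The SMILES encodes two fused six-membered saturated carbon rings; a five-membered saturated carbon ring.
The 6-membered ring has only sp³ atoms, so it is not fully conjugated — not aromatic (cyclohexane ring).
The second 6-membered ring has only sp³ atoms, so it is not fully conjugated — not aromatic (cyclohexane ring).
The 5-membered ring has only sp³ atoms, so it is not fully conjugated — not aromatic (cyclopentane).
None of the rings are aromatic. Total: 0.

0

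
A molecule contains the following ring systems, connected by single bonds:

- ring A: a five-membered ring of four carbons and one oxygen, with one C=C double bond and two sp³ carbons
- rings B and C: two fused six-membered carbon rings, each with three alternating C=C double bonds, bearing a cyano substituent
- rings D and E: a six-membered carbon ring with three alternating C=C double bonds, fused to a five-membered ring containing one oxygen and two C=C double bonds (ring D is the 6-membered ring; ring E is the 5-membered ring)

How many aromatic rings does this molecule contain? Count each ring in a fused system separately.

Ring A has two sp³ carbons, so it is not fully conjugated — not aromatic (2,3-dihydrofuran).
Rings B and C form a fused bicyclic system with 10 sp² atoms and 10 π electrons from ring double bonds. 10 = 4(2)+2, so the system is aromatic and both rings count as aromatic (naphthalene).
Rings D and E form a fused bicyclic system (with one oxygen) with 9 sp² atoms and 10 π electrons from ring double bonds plus a heteroatom lone pair. 10 = 4(2)+2, so the system is aromatic and both rings count as aromatic (benzofuran).
Aromatic: B, C, D, E. Total: 4.

4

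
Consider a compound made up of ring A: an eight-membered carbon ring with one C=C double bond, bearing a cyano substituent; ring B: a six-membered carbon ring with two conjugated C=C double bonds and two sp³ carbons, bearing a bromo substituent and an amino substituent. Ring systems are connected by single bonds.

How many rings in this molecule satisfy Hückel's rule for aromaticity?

0

Ring A has six sp³ carbons, so it is not fully conjugated — not aromatic (cyclooctene).
Ring B has two sp³ carbons, so it is not fully conjugated — not aromatic (1,3-cyclohexadiene).
No ring is aromatic. Total: 0.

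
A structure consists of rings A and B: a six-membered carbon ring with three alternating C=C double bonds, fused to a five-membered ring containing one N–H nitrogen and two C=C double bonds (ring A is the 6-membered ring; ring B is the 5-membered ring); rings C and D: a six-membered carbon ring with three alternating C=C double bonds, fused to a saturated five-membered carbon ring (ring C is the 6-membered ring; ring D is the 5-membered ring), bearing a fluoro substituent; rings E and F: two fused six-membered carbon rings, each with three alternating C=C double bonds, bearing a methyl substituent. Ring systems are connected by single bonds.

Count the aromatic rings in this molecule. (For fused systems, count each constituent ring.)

Rings A and B form a fused bicyclic system (with one N–H) with 9 sp² atoms and 10 π electrons from ring double bonds plus a heteroatom lone pair. 10 = 4(2)+2, so the system is aromatic and both rings count as aromatic (indole).
Ring C has a continuous p-orbital overlap around the ring; 3 ring double bonds give 6 π electrons. Since 6 = 4n+2 (n=1), ring C is aromatic (benzene ring).
Ring D has three sp³ carbons, so it is not fully conjugated — not aromatic (cyclopentane ring).
Rings E and F form a fused bicyclic system with 10 sp² atoms and 10 π electrons from ring double bonds. 10 = 4(2)+2, so the system is aromatic and both rings count as aromatic (naphthalene).
Aromatic: A, B, C, E, F. Total: 5.

5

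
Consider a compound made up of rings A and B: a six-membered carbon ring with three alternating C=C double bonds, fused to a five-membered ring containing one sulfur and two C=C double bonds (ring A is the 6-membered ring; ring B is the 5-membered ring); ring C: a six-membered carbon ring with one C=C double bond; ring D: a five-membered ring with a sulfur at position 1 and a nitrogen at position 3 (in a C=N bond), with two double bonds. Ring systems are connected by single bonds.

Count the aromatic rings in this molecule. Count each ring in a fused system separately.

Rings A and B form a fused bicyclic system (with one sulfur) with 9 sp² atoms and 10 π electrons from ring double bonds plus a heteroatom lone pair. 10 = 4(2)+2, so the system is aromatic and both rings count as aromatic (benzothiophene).
Ring C has four sp³ carbons, so it is not fully conjugated — not aromatic (cyclohexene).
Ring D is fully conjugated (every ring atom contributes a p orbital); 2 ring double bonds (4 π electrons) plus a heteroatom lone pair (2) give 6 π electrons. 6 = 4(1)+2, so ring D is aromatic (thiazole).
Aromatic: A, B, D. Total: 3.

3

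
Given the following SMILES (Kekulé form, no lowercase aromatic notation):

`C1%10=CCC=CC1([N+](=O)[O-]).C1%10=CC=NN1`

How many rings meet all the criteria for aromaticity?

The SMILES encodes a six-membered carbon ring with two isolated C=C double bonds and two sp³ carbons; a five-membered ring with two adjacent nitrogens (one bearing H, one in a double bond) and two double bonds.
The 6-membered ring has two sp³ carbons, so it is not fully conjugated — not aromatic (1,4-cyclohexadiene).
The 5-membered ring with two adjacent nitrogens (one N–H, one =N–) has a continuous p-orbital overlap around the ring; 2 ring double bonds (4 π electrons) plus a heteroatom lone pair (2) give 6 π electrons. Since 6 = 4n+2 (n=1), it is aromatic (pyrazole).
1 of the 2 rings is aromatic. Total: 1.

1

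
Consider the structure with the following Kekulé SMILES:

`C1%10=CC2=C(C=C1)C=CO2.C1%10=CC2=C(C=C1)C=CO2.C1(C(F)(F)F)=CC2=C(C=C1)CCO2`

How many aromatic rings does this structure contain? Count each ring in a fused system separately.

5

The SMILES encodes a six-membered carbon ring with three alternating C=C double bonds, fused to a five-membered ring containing one oxygen and two C=C double bonds; a six-membered carbon ring with three alternating C=C double bonds, fused to a five-membered ring containing one oxygen and two C=C double bonds; a six-membered carbon ring with three alternating C=C double bonds, fused to a five-membered ring containing one oxygen and two sp³ carbons.
The fused 6/5-membered bicyclic (with one oxygen) is a single π system with 9 sp² atoms and 10 π electrons from ring double bonds plus a heteroatom lone pair. 10 = 4(2)+2, so the system is aromatic and both rings count as aromatic (benzofuran).
The fused 6/5-membered bicyclic (with one oxygen) is a single π system with 9 sp² atoms and 10 π electrons from ring double bonds plus a heteroatom lone pair. 10 = 4(2)+2, so the system is aromatic and both rings count as aromatic (benzofuran).
The 6-membered ring has a continuous p-orbital overlap around the ring; 3 ring double bonds give 6 π electrons. Since 6 = 4n+2 (n=1), it is aromatic (benzene ring).
The 5-membered ring with one oxygen has two sp³ carbons, so it is not fully conjugated — not aromatic (oxolane ring).
5 of the 6 rings are aromatic. Total: 5.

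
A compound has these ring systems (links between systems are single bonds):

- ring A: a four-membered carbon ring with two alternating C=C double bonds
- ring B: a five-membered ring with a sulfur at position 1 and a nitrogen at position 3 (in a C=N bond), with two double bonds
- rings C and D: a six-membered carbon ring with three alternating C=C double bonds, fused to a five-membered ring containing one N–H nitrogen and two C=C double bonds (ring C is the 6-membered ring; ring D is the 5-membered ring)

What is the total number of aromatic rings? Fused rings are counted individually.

3

Ring A has only sp² ring atoms; a planar conformation would have a fully conjugated π system of 4 electrons. But 4 = 4(1), which is 4n not 4n+2, so ring A is not aromatic (cyclobutadiene) — cyclobutadiene is antiaromatic and distorts to a rectangle.
Ring B is fully conjugated (every ring atom contributes a p orbital); 2 ring double bonds (4 π electrons) plus a heteroatom lone pair (2) give 6 π electrons. That satisfies 4n+2 with n=1, so ring B is aromatic (thiazole).
Rings C and D form a fused bicyclic system (with one N–H) with 9 sp² atoms and 10 π electrons from ring double bonds plus a heteroatom lone pair. 10 = 4(2)+2, so the system is aromatic and both rings count as aromatic (indole).
Aromatic: B, C, D. Total: 3.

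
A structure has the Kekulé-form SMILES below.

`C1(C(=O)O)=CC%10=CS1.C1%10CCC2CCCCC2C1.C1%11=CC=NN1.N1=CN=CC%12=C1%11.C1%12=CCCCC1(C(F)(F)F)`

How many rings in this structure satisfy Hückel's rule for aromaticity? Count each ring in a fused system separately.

The SMILES encodes a five-membered ring of four carbons and one sulfur, with two C=C double bonds; two fused six-membered saturated carbon rings; a five-membered ring with two adjacent nitrogens (one bearing H, one in a double bond) and two double bonds; a six-membered ring with nitrogens at positions 1 and 3 and three alternating double bonds; a six-membered carbon ring with one C=C double bond.
The 5-membered ring with one sulfur is fully conjugated (every ring atom contributes a p orbital); 2 ring double bonds (4 π electrons) plus a heteroatom lone pair (2) give 6 π electrons. That satisfies 4n+2 with n=1, so it is aromatic (thiophene).
The 6-membered ring has only sp³ atoms, so it is not fully conjugated — not aromatic (cyclohexane ring).
The second 6-membered ring has only sp³ atoms, so it is not fully conjugated — not aromatic (cyclohexane ring).
The 5-membered ring with two adjacent nitrogens (one N–H, one =N–) is planar and fully conjugated; 2 ring double bonds (4 π electrons) plus a heteroatom lone pair (2) give 6 π electrons. Since 6 = 4n+2 (n=1), it is aromatic (pyrazole).
The 6-membered ring with two nitrogens (1,3) is fully conjugated (every ring atom contributes a p orbital); 3 ring double bonds give 6 π electrons. That satisfies 4n+2 with n=1, so it is aromatic (pyrimidine).
The third 6-membered ring has four sp³ carbons, so it is not fully conjugated — not aromatic (cyclohexene).
3 of the 6 rings are aromatic. Total: 3.

3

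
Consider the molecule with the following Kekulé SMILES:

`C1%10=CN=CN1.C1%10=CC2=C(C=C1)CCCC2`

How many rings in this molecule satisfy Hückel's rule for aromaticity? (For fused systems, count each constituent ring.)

2

The SMILES encodes a five-membered ring with nitrogens at positions 1 and 3 (one bearing H, one in a C=N bond) and two double bonds; a six-membered carbon ring with three alternating C=C double bonds, fused to a saturated six-membered carbon ring.
The 5-membered ring with two nitrogens (one N–H, one =N–) is fully conjugated (every ring atom contributes a p orbital); 2 ring double bonds (4 π electrons) plus a heteroatom lone pair (2) give 6 π electrons. That satisfies 4n+2 with n=1, so it is aromatic (imidazole).
The 6-membered ring is fully conjugated (every ring atom contributes a p orbital); 3 ring double bonds give 6 π electrons. Since 6 = 4n+2 (n=1), it is aromatic (benzene ring).
The second 6-membered ring has four sp³ carbons, so it is not fully conjugated — not aromatic (cyclohexane ring).
2 of the 3 rings are aromatic. Total: 2.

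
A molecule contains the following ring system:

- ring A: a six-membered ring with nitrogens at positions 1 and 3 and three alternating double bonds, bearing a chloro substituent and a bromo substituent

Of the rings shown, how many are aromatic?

Ring A is fully conjugated (every ring atom contributes a p orbital); 3 ring double bonds give 6 π electrons. 6 = 4(1)+2, so ring A is aromatic (pyrimidine).

1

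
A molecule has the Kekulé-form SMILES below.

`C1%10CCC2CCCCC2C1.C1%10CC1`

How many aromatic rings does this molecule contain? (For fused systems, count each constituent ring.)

The SMILES encodes two fused six-membered saturated carbon rings; a three-membered saturated carbon ring.
The 6-membered ring has only sp³ atoms, so it is not fully conjugated — not aromatic (cyclohexane ring).
The second 6-membered ring has only sp³ atoms, so it is not fully conjugated — not aromatic (cyclohexane ring).
The 3-membered ring has only sp³ atoms, so it is not fully conjugated — not aromatic (cyclopropane).
None of the rings are aromatic. Total: 0.

0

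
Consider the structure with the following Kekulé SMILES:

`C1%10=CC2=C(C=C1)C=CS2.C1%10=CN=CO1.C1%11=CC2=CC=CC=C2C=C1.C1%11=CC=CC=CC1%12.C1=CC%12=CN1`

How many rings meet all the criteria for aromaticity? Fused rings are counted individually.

6

The SMILES encodes a six-membered carbon ring with three alternating C=C double bonds, fused to a five-membered ring containing one sulfur and two C=C double bonds; a five-membered ring with an oxygen at position 1 and a nitrogen at position 3 (in a C=N bond), with two double bonds; two fused six-membered carbon rings, each with three alternating C=C double bonds; a seven-membered carbon ring with three C=C double bonds and one sp³ carbon; a five-membered ring of four carbons and one nitrogen bearing a hydrogen, with two C=C double bonds.
The fused 6/5-membered bicyclic (with one sulfur) is a single π system with 9 sp² atoms and 10 π electrons from ring double bonds plus a heteroatom lone pair. 10 = 4(2)+2, so the system is aromatic and both rings count as aromatic (benzothiophene).
The 5-membered ring with one oxygen and one =N– is planar and fully conjugated; 2 ring double bonds (4 π electrons) plus a heteroatom lone pair (2) give 6 π electrons. Since 6 = 4n+2 (n=1), it is aromatic (oxazole).
The fused 6/6-membered bicyclic is a single π system with 10 sp² atoms and 10 π electrons from ring double bonds. 10 = 4(2)+2, so the system is aromatic and both rings count as aromatic (naphthalene).
The 7-membered ring has one sp³ carbon, so it is not fully conjugated — not aromatic (cycloheptatriene).
The 5-membered ring with one N–H has a continuous p-orbital overlap around the ring; 2 ring double bonds (4 π electrons) plus a heteroatom lone pair (2) give 6 π electrons. 6 = 4(1)+2, so it is aromatic (pyrrole).
6 of the 7 rings are aromatic. Total: 6.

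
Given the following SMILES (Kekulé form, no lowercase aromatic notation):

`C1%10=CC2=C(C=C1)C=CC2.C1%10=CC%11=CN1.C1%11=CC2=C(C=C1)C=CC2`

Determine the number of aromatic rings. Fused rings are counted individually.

The SMILES encodes a six-membered carbon ring with three alternating C=C double bonds, fused to a five-membered carbon ring containing one C=C double bond and one sp³ carbon; a five-membered ring of four carbons and one nitrogen bearing a hydrogen, with two C=C double bonds; a six-membered carbon ring with three alternating C=C double bonds, fused to a five-membered carbon ring containing one C=C double bond and one sp³ carbon.
The 6-membered ring has a continuous p-orbital overlap around the ring; 3 ring double bonds give 6 π electrons. 6 = 4(1)+2, so it is aromatic (benzene ring).
The 5-membered ring has one sp³ carbon, so it is not fully conjugated — not aromatic (cyclopentene ring).
The 5-membered ring with one N–H is planar and fully conjugated; 2 ring double bonds (4 π electrons) plus a heteroatom lone pair (2) give 6 π electrons. Since 6 = 4n+2 (n=1), it is aromatic (pyrrole).
The second 6-membered ring has a continuous p-orbital overlap around the ring; 3 ring double bonds give 6 π electrons. Since 6 = 4n+2 (n=1), it is aromatic (benzene ring).
The second 5-membered ring has one sp³ carbon, so it is not fully conjugated — not aromatic (cyclopentene ring).
3 of the 5 rings are aromatic. Total: 3.

3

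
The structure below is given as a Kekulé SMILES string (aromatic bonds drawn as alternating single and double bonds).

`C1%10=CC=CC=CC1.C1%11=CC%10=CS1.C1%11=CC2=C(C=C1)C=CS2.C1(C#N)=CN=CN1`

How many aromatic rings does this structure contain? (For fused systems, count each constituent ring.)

4

The SMILES encodes a seven-membered carbon ring with three C=C double bonds and one sp³ carbon; a five-membered ring of four carbons and one sulfur, with two C=C double bonds; a six-membered carbon ring with three alternating C=C double bonds, fused to a five-membered ring containing one sulfur and two C=C double bonds; a five-membered ring with nitrogens at positions 1 and 3 (one bearing H, one in a C=N bond) and two double bonds.
The 7-membered ring has one sp³ carbon, so it is not fully conjugated — not aromatic (cycloheptatriene).
The 5-membered ring with one sulfur is planar and fully conjugated; 2 ring double bonds (4 π electrons) plus a heteroatom lone pair (2) give 6 π electrons. That satisfies 4n+2 with n=1, so it is aromatic (thiophene).
The fused 6/5-membered bicyclic (with one sulfur) is a single π system with 9 sp² atoms and 10 π electrons from ring double bonds plus a heteroatom lone pair. 10 = 4(2)+2, so the system is aromatic and both rings count as aromatic (benzothiophene).
The 5-membered ring with two nitrogens (one N–H, one =N–) has a continuous p-orbital overlap around the ring; 2 ring double bonds (4 π electrons) plus a heteroatom lone pair (2) give 6 π electrons. Since 6 = 4n+2 (n=1), it is aromatic (imidazole).
4 of the 5 rings are aromatic. Total: 4.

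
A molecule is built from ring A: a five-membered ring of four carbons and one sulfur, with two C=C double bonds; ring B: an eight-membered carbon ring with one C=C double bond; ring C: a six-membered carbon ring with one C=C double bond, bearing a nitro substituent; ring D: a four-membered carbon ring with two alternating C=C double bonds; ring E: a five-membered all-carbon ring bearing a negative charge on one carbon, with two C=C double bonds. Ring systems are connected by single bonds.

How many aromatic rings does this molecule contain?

Ring A is planar and fully conjugated; 2 ring double bonds (4 π electrons) plus a heteroatom lone pair (2) give 6 π electrons. Since 6 = 4n+2 (n=1), ring A is aromatic (thiophene).
Ring B has six sp³ carbons, so it is not fully conjugated — not aromatic (cyclooctene).
Ring C has four sp³ carbons, so it is not fully conjugated — not aromatic (cyclohexene).
Ring D has only sp² ring atoms; a planar conformation would have a fully conjugated π system of 4 electrons. But 4 = 4(1), which is 4n not 4n+2, so ring D is not aromatic (cyclobutadiene) — cyclobutadiene is antiaromatic and distorts to a rectangle.
Ring E is planar and fully conjugated; 2 ring double bonds (4 π electrons) plus the carbanion lone pair (2) give 6 π electrons. 6 = 4(1)+2, so ring E is aromatic (cyclopentadienyl anion).
Aromatic: A, E. Total: 2.

2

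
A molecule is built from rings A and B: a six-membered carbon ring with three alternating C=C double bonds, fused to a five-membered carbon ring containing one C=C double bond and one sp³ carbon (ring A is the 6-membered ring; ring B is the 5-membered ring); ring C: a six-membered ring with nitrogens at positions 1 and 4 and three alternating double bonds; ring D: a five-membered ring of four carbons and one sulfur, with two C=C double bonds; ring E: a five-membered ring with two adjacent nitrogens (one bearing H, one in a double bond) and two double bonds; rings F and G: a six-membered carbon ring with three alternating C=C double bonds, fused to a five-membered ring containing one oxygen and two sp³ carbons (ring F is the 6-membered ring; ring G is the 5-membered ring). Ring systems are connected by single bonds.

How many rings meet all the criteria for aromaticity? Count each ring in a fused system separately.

Ring A is planar and fully conjugated; 3 ring double bonds give 6 π electrons. Since 6 = 4n+2 (n=1), ring A is aromatic (benzene ring).
Ring B has one sp³ carbon, so it is not fully conjugated — not aromatic (cyclopentene ring).
Ring C is planar and fully conjugated; 3 ring double bonds give 6 π electrons. That satisfies 4n+2 with n=1, so ring C is aromatic (pyrazine).
Ring D has a continuous p-orbital overlap around the ring; 2 ring double bonds (4 π electrons) plus a heteroatom lone pair (2) give 6 π electrons. Since 6 = 4n+2 (n=1), ring D is aromatic (thiophene).
Ring E has a continuous p-orbital overlap around the ring; 2 ring double bonds (4 π electrons) plus a heteroatom lone pair (2) give 6 π electrons. Since 6 = 4n+2 (n=1), ring E is aromatic (pyrazole).
Ring F is planar and fully conjugated; 3 ring double bonds give 6 π electrons. That satisfies 4n+2 with n=1, so ring F is aromatic (benzene ring).
Ring G has two sp³ carbons, so it is not fully conjugated — not aromatic (oxolane ring).
Aromatic: A, C, D, E, F. Total: 5.

5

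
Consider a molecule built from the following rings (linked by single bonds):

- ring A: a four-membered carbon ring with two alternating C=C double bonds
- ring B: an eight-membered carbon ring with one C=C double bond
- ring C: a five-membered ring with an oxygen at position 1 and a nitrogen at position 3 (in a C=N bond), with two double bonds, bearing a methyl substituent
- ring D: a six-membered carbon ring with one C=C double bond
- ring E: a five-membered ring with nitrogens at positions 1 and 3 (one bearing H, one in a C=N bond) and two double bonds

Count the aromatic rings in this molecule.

Ring A has only sp² ring atoms; a planar conformation would have a fully conjugated π system of 4 electrons. But 4 = 4(1), which is 4n not 4n+2, so ring A is not aromatic (cyclobutadiene) — cyclobutadiene is antiaromatic and distorts to a rectangle.
Ring B has six sp³ carbons, so it is not fully conjugated — not aromatic (cyclooctene).
Ring C is planar and fully conjugated; 2 ring double bonds (4 π electrons) plus a heteroatom lone pair (2) give 6 π electrons. 6 = 4(1)+2, so ring C is aromatic (oxazole).
Ring D has four sp³ carbons, so it is not fully conjugated — not aromatic (cyclohexene).
Ring E is fully conjugated (every ring atom contributes a p orbital); 2 ring double bonds (4 π electrons) plus a heteroatom lone pair (2) give 6 π electrons. 6 = 4(1)+2, so ring E is aromatic (imidazole).
Aromatic: C, E. Total: 2.

2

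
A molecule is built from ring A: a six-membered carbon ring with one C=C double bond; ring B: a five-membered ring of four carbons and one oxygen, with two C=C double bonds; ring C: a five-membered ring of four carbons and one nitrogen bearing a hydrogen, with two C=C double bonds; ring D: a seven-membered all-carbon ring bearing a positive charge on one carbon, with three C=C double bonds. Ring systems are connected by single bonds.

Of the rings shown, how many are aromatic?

3

Ring A has four sp³ carbons, so it is not fully conjugated — not aromatic (cyclohexene).
Ring B is fully conjugated (every ring atom contributes a p orbital); 2 ring double bonds (4 π electrons) plus a heteroatom lone pair (2) give 6 π electrons. That satisfies 4n+2 with n=1, so ring B is aromatic (furan).
Ring C has a continuous p-orbital overlap around the ring; 2 ring double bonds (4 π electrons) plus a heteroatom lone pair (2) give 6 π electrons. Since 6 = 4n+2 (n=1), ring C is aromatic (pyrrole).
Ring D is fully conjugated (every ring atom contributes a p orbital); 3 ring double bonds (6 π electrons) plus the carbocation's empty p orbital (0, but keeps the ring conjugated) give 6 π electrons. That satisfies 4n+2 with n=1, so ring D is aromatic (tropylium cation).
Aromatic: B, C, D. Total: 3.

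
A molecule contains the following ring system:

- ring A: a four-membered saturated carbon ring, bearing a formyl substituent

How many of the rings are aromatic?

0

Ring A has only sp³ atoms, so it is not fully conjugated — not aromatic (cyclobutane).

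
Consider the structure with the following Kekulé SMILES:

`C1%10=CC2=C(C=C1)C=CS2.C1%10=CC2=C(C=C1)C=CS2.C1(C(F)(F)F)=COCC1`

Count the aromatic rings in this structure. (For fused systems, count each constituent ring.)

4

The SMILES encodes a six-membered carbon ring with three alternating C=C double bonds, fused to a five-membered ring containing one sulfur and two C=C double bonds; a six-membered carbon ring with three alternating C=C double bonds, fused to a five-membered ring containing one sulfur and two C=C double bonds; a five-membered ring of four carbons and one oxygen, with one C=C double bond and two sp³ carbons.
The fused 6/5-membered bicyclic (with one sulfur) is a single π system with 9 sp² atoms and 10 π electrons from ring double bonds plus a heteroatom lone pair. 10 = 4(2)+2, so the system is aromatic and both rings count as aromatic (benzothiophene).
The fused 6/5-membered bicyclic (with one sulfur) is a single π system with 9 sp² atoms and 10 π electrons from ring double bonds plus a heteroatom lone pair. 10 = 4(2)+2, so the system is aromatic and both rings count as aromatic (benzothiophene).
The 5-membered ring with one oxygen has two sp³ carbons, so it is not fully conjugated — not aromatic (2,3-dihydrofuran).
4 of the 5 rings are aromatic. Total: 4.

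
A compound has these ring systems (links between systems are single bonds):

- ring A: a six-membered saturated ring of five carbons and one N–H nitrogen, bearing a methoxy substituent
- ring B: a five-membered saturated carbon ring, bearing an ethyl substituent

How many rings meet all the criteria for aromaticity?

0

Ring A has only sp³ atoms, so it is not fully conjugated — not aromatic (piperidine).
Ring B has only sp³ atoms, so it is not fully conjugated — not aromatic (cyclopentane).
No ring is aromatic. Total: 0.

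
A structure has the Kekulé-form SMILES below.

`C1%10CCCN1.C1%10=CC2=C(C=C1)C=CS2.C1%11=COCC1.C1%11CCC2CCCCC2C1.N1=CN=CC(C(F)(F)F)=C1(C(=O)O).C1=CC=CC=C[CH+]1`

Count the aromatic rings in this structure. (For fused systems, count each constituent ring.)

4

The SMILES encodes a five-membered saturated ring of four carbons and one N–H nitrogen; a six-membered carbon ring with three alternating C=C double bonds, fused to a five-membered ring containing one sulfur and two C=C double bonds; a five-membered ring of four carbons and one oxygen, with one C=C double bond and two sp³ carbons; two fused six-membered saturated carbon rings; a six-membered ring with nitrogens at positions 1 and 3 and three alternating double bonds; a seven-membered all-carbon ring bearing a positive charge on one carbon, with three C=C double bonds.
The 5-membered ring with one N–H has only sp³ atoms, so it is not fully conjugated — not aromatic (pyrrolidine).
The fused 6/5-membered bicyclic (with one sulfur) is a single π system with 9 sp² atoms and 10 π electrons from ring double bonds plus a heteroatom lone pair. 10 = 4(2)+2, so the system is aromatic and both rings count as aromatic (benzothiophene).
The 5-membered ring with one oxygen has two sp³ carbons, so it is not fully conjugated — not aromatic (2,3-dihydrofuran).
The 6-membered ring has only sp³ atoms, so it is not fully conjugated — not aromatic (cyclohexane ring).
The second 6-membered ring has only sp³ atoms, so it is not fully conjugated — not aromatic (cyclohexane ring).
The 6-membered ring with two nitrogens (1,3) is fully conjugated (every ring atom contributes a p orbital); 3 ring double bonds give 6 π electrons. 6 = 4(1)+2, so it is aromatic (pyrimidine).
The 7-membered ring is fully conjugated (every ring atom contributes a p orbital); 3 ring double bonds (6 π electrons) plus the carbocation's empty p orbital (0, but keeps the ring conjugated) give 6 π electrons. Since 6 = 4n+2 (n=1), it is aromatic (tropylium cation).
4 of the 8 rings are aromatic. Total: 4.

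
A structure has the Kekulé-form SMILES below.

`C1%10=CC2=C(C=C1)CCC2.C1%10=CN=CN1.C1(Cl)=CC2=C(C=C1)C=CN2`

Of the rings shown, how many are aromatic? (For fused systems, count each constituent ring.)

The SMILES encodes a six-membered carbon ring with three alternating C=C double bonds, fused to a saturated five-membered carbon ring; a five-membered ring with nitrogens at positions 1 and 3 (one bearing H, one in a C=N bond) and two double bonds; a six-membered carbon ring with three alternating C=C double bonds, fused to a five-membered ring containing one N–H nitrogen and two C=C double bonds.
The 6-membered ring has a continuous p-orbital overlap around the ring; 3 ring double bonds give 6 π electrons. 6 = 4(1)+2, so it is aromatic (benzene ring).
The 5-membered ring has three sp³ carbons, so it is not fully conjugated — not aromatic (cyclopentane ring).
The 5-membered ring with two nitrogens (one N–H, one =N–) is planar and fully conjugated; 2 ring double bonds (4 π electrons) plus a heteroatom lone pair (2) give 6 π electrons. Since 6 = 4n+2 (n=1), it is aromatic (imidazole).
The fused 6/5-membered bicyclic (with one N–H) is a single π system with 9 sp² atoms and 10 π electrons from ring double bonds plus a heteroatom lone pair. 10 = 4(2)+2, so the system is aromatic and both rings count as aromatic (indole).
4 of the 5 rings are aromatic. Total: 4.

4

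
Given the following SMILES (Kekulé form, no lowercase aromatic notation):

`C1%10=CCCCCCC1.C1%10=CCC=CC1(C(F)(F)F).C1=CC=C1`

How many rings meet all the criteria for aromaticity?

0

The SMILES encodes an eight-membered carbon ring with one C=C double bond; a six-membered carbon ring with two isolated C=C double bonds and two sp³ carbons; a four-membered carbon ring with two alternating C=C double bonds.
The 8-membered ring has six sp³ carbons, so it is not fully conjugated — not aromatic (cyclooctene).
The 6-membered ring has two sp³ carbons, so it is not fully conjugated — not aromatic (1,4-cyclohexadiene).
The 4-membered ring has only sp² ring atoms; a planar conformation would have a fully conjugated π system of 4 electrons. But 4 = 4(1), which is 4n not 4n+2, so it is not aromatic (cyclobutadiene) — cyclobutadiene is antiaromatic and distorts to a rectangle.
None of the rings are aromatic. Total: 0.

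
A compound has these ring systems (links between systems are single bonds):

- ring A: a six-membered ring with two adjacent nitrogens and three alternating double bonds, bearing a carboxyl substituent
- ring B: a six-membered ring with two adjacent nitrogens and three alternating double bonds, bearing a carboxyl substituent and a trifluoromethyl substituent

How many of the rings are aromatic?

Ring A has a continuous p-orbital overlap around the ring; 3 ring double bonds give 6 π electrons. Since 6 = 4n+2 (n=1), ring A is aromatic (pyridazine).
Ring B has a continuous p-orbital overlap around the ring; 3 ring double bonds give 6 π electrons. That satisfies 4n+2 with n=1, so ring B is aromatic (pyridazine).
Aromatic: A, B. Total: 2.

2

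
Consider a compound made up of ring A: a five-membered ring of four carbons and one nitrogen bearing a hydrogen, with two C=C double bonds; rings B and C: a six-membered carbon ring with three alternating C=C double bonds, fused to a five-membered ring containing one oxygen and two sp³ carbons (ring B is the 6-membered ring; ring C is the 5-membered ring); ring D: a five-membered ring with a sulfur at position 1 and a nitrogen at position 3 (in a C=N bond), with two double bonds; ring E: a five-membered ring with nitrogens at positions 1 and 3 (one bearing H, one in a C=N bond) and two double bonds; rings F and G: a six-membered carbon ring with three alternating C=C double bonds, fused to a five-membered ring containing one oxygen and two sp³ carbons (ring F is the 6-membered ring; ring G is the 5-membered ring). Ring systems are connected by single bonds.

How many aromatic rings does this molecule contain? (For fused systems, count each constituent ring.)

5

Ring A has a continuous p-orbital overlap around the ring; 2 ring double bonds (4 π electrons) plus a heteroatom lone pair (2) give 6 π electrons. That satisfies 4n+2 with n=1, so ring A is aromatic (pyrrole).
Ring B is fully conjugated (every ring atom contributes a p orbital); 3 ring double bonds give 6 π electrons. That satisfies 4n+2 with n=1, so ring B is aromatic (benzene ring).
Ring C has two sp³ carbons, so it is not fully conjugated — not aromatic (oxolane ring).
Ring D is fully conjugated (every ring atom contributes a p orbital); 2 ring double bonds (4 π electrons) plus a heteroatom lone pair (2) give 6 π electrons. 6 = 4(1)+2, so ring D is aromatic (thiazole).
Ring E has a continuous p-orbital overlap around the ring; 2 ring double bonds (4 π electrons) plus a heteroatom lone pair (2) give 6 π electrons. That satisfies 4n+2 with n=1, so ring E is aromatic (imidazole).
Ring F is fully conjugated (every ring atom contributes a p orbital); 3 ring double bonds give 6 π electrons. Since 6 = 4n+2 (n=1), ring F is aromatic (benzene ring).
Ring G has two sp³ carbons, so it is not fully conjugated — not aromatic (oxolane ring).
Aromatic: A, B, D, E, F. Total: 5.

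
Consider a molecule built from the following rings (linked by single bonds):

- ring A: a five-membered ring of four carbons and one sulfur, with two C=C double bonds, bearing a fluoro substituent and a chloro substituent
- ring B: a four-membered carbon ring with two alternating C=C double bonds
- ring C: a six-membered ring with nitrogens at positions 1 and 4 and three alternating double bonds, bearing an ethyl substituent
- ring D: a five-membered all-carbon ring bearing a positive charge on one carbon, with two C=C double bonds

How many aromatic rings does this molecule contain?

2

Ring A is fully conjugated (every ring atom contributes a p orbital); 2 ring double bonds (4 π electrons) plus a heteroatom lone pair (2) give 6 π electrons. That satisfies 4n+2 with n=1, so ring A is aromatic (thiophene).
Ring B has only sp² ring atoms; a planar conformation would have a fully conjugated π system of 4 electrons. But 4 = 4(1), which is 4n not 4n+2, so ring B is not aromatic (cyclobutadiene) — cyclobutadiene is antiaromatic and distorts to a rectangle.
Ring C is planar and fully conjugated; 3 ring double bonds give 6 π electrons. 6 = 4(1)+2, so ring C is aromatic (pyrazine).
Ring D has only sp² ring atoms; a planar conformation would have a fully conjugated π system of 4 electrons. But 4 = 4(1), which is 4n not 4n+2, so ring D is not aromatic (cyclopentadienyl cation).
Aromatic: A, C. Total: 2.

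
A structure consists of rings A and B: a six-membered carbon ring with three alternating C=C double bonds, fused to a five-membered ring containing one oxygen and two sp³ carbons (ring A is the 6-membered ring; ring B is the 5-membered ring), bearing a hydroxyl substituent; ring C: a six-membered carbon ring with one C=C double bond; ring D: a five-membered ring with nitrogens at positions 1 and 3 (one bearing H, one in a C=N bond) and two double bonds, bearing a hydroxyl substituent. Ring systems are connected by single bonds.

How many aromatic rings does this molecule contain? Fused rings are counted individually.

Ring A has a continuous p-orbital overlap around the ring; 3 ring double bonds give 6 π electrons. Since 6 = 4n+2 (n=1), ring A is aromatic (benzene ring).
Ring B has two sp³ carbons, so it is not fully conjugated — not aromatic (oxolane ring).
Ring C has four sp³ carbons, so it is not fully conjugated — not aromatic (cyclohexene).
Ring D has a continuous p-orbital overlap around the ring; 2 ring double bonds (4 π electrons) plus a heteroatom lone pair (2) give 6 π electrons. Since 6 = 4n+2 (n=1), ring D is aromatic (imidazole).
Aromatic: A, D. Total: 2.

2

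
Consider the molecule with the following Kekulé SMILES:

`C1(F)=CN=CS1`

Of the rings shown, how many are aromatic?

1

The SMILES encodes a five-membered ring with a sulfur at position 1 and a nitrogen at position 3 (in a C=N bond), with two double bonds.
The 5-membered ring with one sulfur and one =N– is fully conjugated (every ring atom contributes a p orbital); 2 ring double bonds (4 π electrons) plus a heteroatom lone pair (2) give 6 π electrons. 6 = 4(1)+2, so it is aromatic (thiazole).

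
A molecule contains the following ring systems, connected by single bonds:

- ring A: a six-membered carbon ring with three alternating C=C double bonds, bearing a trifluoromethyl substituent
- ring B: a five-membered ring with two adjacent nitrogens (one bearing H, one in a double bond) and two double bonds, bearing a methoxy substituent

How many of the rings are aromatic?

2

Ring A has a continuous p-orbital overlap around the ring; 3 ring double bonds give 6 π electrons. Since 6 = 4n+2 (n=1), ring A is aromatic (benzene).
Ring B is planar and fully conjugated; 2 ring double bonds (4 π electrons) plus a heteroatom lone pair (2) give 6 π electrons. 6 = 4(1)+2, so ring B is aromatic (pyrazole).
Aromatic: A, B. Total: 2.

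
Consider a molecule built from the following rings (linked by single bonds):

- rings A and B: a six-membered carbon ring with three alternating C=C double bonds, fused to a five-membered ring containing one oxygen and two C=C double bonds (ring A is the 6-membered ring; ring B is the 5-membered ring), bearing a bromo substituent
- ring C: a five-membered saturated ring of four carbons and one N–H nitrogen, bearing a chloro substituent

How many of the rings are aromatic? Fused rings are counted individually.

Rings A and B form a fused bicyclic system (with one oxygen) with 9 sp² atoms and 10 π electrons from ring double bonds plus a heteroatom lone pair. 10 = 4(2)+2, so the system is aromatic and both rings count as aromatic (benzofuran).
Ring C has only sp³ atoms, so it is not fully conjugated — not aromatic (pyrrolidine).
Aromatic: A, B. Total: 2.

2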